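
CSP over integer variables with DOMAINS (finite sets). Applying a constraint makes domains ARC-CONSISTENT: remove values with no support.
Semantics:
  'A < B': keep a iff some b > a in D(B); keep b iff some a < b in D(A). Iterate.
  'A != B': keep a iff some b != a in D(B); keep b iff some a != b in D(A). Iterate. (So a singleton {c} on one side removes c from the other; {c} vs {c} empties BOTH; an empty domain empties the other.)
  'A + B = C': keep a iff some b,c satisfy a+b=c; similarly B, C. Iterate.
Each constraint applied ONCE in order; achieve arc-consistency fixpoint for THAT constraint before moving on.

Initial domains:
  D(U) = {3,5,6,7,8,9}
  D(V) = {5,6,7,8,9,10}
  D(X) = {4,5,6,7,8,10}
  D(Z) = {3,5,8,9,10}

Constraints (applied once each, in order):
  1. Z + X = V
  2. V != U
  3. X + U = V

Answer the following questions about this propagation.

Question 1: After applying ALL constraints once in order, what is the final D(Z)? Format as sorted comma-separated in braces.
Constraint 1 (Z + X = V) on D(Z)={3,5,8,9,10} D(X)={4,5,6,7,8,10} D(V)={5,6,7,8,9,10}: Z {3,5,8,9,10}->{3,5}; X {4,5,6,7,8,10}->{4,5,6,7}; V {5,6,7,8,9,10}->{7,8,9,10}
Constraint 2 (V != U) on D(V)={7,8,9,10} D(U)={3,5,6,7,8,9}: no change
Constraint 3 (X + U = V) on D(X)={4,5,6,7} D(U)={3,5,6,7,8,9} D(V)={7,8,9,10}: U {3,5,6,7,8,9}->{3,5,6}
So after all 3 constraints: D(Z) = {3,5}

Answer: {3,5}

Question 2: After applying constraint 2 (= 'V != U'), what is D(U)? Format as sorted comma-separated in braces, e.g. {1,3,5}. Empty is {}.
Answer: {3,5,6,7,8,9}

Derivation:
Constraint 1 (Z + X = V) on D(Z)={3,5,8,9,10} D(X)={4,5,6,7,8,10} D(V)={5,6,7,8,9,10}: Z {3,5,8,9,10}->{3,5}; X {4,5,6,7,8,10}->{4,5,6,7}; V {5,6,7,8,9,10}->{7,8,9,10}
Constraint 2 (V != U) on D(V)={7,8,9,10} D(U)={3,5,6,7,8,9}: no change
So after constraint 2: D(U) = {3,5,6,7,8,9}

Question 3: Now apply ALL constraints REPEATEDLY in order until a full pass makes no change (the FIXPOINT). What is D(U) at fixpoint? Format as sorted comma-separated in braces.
Answer: {3,5,6}

Derivation:
pass 0 (initial): D(U)={3,5,6,7,8,9}
pass 1: U {3,5,6,7,8,9}->{3,5,6}; V {5,6,7,8,9,10}->{7,8,9,10}; X {4,5,6,7,8,10}->{4,5,6,7}; Z {3,5,8,9,10}->{3,5}
pass 2: no change
Fixpoint after 2 passes: D(U) = {3,5,6}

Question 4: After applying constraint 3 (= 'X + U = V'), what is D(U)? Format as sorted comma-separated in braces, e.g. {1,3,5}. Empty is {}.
Constraint 1 (Z + X = V) on D(Z)={3,5,8,9,10} D(X)={4,5,6,7,8,10} D(V)={5,6,7,8,9,10}: Z {3,5,8,9,10}->{3,5}; X {4,5,6,7,8,10}->{4,5,6,7}; V {5,6,7,8,9,10}->{7,8,9,10}
Constraint 2 (V != U) on D(V)={7,8,9,10} D(U)={3,5,6,7,8,9}: no change
Constraint 3 (X + U = V) on D(X)={4,5,6,7} D(U)={3,5,6,7,8,9} D(V)={7,8,9,10}: U {3,5,6,7,8,9}->{3,5,6}
So after constraint 3: D(U) = {3,5,6}

Answer: {3,5,6}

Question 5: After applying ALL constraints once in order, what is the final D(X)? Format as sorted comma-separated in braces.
Answer: {4,5,6,7}

Derivation:
Constraint 1 (Z + X = V) on D(Z)={3,5,8,9,10} D(X)={4,5,6,7,8,10} D(V)={5,6,7,8,9,10}: Z {3,5,8,9,10}->{3,5}; X {4,5,6,7,8,10}->{4,5,6,7}; V {5,6,7,8,9,10}->{7,8,9,10}
Constraint 2 (V != U) on D(V)={7,8,9,10} D(U)={3,5,6,7,8,9}: no change
Constraint 3 (X + U = V) on D(X)={4,5,6,7} D(U)={3,5,6,7,8,9} D(V)={7,8,9,10}: U {3,5,6,7,8,9}->{3,5,6}
So after all 3 constraints: D(X) = {4,5,6,7}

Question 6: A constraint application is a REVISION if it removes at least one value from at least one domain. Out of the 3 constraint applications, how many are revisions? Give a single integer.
Constraint 1 (Z + X = V) on D(Z)={3,5,8,9,10} D(X)={4,5,6,7,8,10} D(V)={5,6,7,8,9,10}: Z {3,5,8,9,10}->{3,5}; X {4,5,6,7,8,10}->{4,5,6,7}; V {5,6,7,8,9,10}->{7,8,9,10} => REVISION
Constraint 2 (V != U) on D(V)={7,8,9,10} D(U)={3,5,6,7,8,9}: no change => not a revision
Constraint 3 (X + U = V) on D(X)={4,5,6,7} D(U)={3,5,6,7,8,9} D(V)={7,8,9,10}: U {3,5,6,7,8,9}->{3,5,6} => REVISION
Total revisions = 2

Answer: 2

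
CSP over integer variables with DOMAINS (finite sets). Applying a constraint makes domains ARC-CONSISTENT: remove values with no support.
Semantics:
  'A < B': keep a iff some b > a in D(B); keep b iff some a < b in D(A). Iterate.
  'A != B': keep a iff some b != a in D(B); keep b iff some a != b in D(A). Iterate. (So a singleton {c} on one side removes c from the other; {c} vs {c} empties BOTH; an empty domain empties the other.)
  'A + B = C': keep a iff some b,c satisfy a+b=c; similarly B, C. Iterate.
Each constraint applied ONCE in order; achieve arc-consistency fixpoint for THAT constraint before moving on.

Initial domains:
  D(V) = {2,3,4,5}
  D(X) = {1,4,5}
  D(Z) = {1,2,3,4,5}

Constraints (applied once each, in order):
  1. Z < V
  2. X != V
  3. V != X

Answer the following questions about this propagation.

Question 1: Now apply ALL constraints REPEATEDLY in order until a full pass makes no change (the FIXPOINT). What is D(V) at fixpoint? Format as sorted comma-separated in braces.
Answer: {2,3,4,5}

Derivation:
pass 0 (initial): D(V)={2,3,4,5}
pass 1: Z {1,2,3,4,5}->{1,2,3,4}
pass 2: no change
Fixpoint after 2 passes: D(V) = {2,3,4,5}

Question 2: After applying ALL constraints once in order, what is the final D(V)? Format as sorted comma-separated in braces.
Answer: {2,3,4,5}

Derivation:
Constraint 1 (Z < V) on D(Z)={1,2,3,4,5} D(V)={2,3,4,5}: Z {1,2,3,4,5}->{1,2,3,4}
Constraint 2 (X != V) on D(X)={1,4,5} D(V)={2,3,4,5}: no change
Constraint 3 (V != X) on D(V)={2,3,4,5} D(X)={1,4,5}: no change
So after all 3 constraints: D(V) = {2,3,4,5}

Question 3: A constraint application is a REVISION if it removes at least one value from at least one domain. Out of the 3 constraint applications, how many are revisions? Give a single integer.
Constraint 1 (Z < V) on D(Z)={1,2,3,4,5} D(V)={2,3,4,5}: Z {1,2,3,4,5}->{1,2,3,4} => REVISION
Constraint 2 (X != V) on D(X)={1,4,5} D(V)={2,3,4,5}: no change => not a revision
Constraint 3 (V != X) on D(V)={2,3,4,5} D(X)={1,4,5}: no change => not a revision
Total revisions = 1

Answer: 1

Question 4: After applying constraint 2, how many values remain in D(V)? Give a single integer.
Answer: 4

Derivation:
Constraint 1 (Z < V) on D(Z)={1,2,3,4,5} D(V)={2,3,4,5}: Z {1,2,3,4,5}->{1,2,3,4}
Constraint 2 (X != V) on D(X)={1,4,5} D(V)={2,3,4,5}: no change
So after constraint 2: D(V)={2,3,4,5}, size = 4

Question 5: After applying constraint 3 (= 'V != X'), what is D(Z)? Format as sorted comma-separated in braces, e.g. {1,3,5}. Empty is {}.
Answer: {1,2,3,4}

Derivation:
Constraint 1 (Z < V) on D(Z)={1,2,3,4,5} D(V)={2,3,4,5}: Z {1,2,3,4,5}->{1,2,3,4}
Constraint 2 (X != V) on D(X)={1,4,5} D(V)={2,3,4,5}: no change
Constraint 3 (V != X) on D(V)={2,3,4,5} D(X)={1,4,5}: no change
So after constraint 3: D(Z) = {1,2,3,4}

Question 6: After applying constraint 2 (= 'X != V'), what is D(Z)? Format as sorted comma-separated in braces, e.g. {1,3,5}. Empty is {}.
Answer: {1,2,3,4}

Derivation:
Constraint 1 (Z < V) on D(Z)={1,2,3,4,5} D(V)={2,3,4,5}: Z {1,2,3,4,5}->{1,2,3,4}
Constraint 2 (X != V) on D(X)={1,4,5} D(V)={2,3,4,5}: no change
So after constraint 2: D(Z) = {1,2,3,4}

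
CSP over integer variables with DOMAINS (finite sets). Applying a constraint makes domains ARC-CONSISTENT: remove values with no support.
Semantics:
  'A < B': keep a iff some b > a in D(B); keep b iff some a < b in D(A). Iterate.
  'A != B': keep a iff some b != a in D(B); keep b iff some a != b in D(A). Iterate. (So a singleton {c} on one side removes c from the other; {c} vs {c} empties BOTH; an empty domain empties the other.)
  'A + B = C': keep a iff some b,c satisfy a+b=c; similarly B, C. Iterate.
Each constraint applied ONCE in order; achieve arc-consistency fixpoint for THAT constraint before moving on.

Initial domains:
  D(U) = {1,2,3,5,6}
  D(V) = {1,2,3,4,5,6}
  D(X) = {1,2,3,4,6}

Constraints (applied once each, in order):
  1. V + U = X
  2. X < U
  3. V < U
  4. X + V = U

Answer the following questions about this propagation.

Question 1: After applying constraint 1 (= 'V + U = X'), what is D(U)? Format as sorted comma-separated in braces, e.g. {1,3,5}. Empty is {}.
Constraint 1 (V + U = X) on D(V)={1,2,3,4,5,6} D(U)={1,2,3,5,6} D(X)={1,2,3,4,6}: V {1,2,3,4,5,6}->{1,2,3,4,5}; U {1,2,3,5,6}->{1,2,3,5}; X {1,2,3,4,6}->{2,3,4,6}
So after constraint 1: D(U) = {1,2,3,5}

Answer: {1,2,3,5}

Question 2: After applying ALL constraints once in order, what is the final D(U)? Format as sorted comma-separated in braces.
Answer: {3,5}

Derivation:
Constraint 1 (V + U = X) on D(V)={1,2,3,4,5,6} D(U)={1,2,3,5,6} D(X)={1,2,3,4,6}: V {1,2,3,4,5,6}->{1,2,3,4,5}; U {1,2,3,5,6}->{1,2,3,5}; X {1,2,3,4,6}->{2,3,4,6}
Constraint 2 (X < U) on D(X)={2,3,4,6} D(U)={1,2,3,5}: X {2,3,4,6}->{2,3,4}; U {1,2,3,5}->{3,5}
Constraint 3 (V < U) on D(V)={1,2,3,4,5} D(U)={3,5}: V {1,2,3,4,5}->{1,2,3,4}
Constraint 4 (X + V = U) on D(X)={2,3,4} D(V)={1,2,3,4} D(U)={3,5}: V {1,2,3,4}->{1,2,3}
So after all 4 constraints: D(U) = {3,5}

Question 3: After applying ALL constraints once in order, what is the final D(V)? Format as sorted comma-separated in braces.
Constraint 1 (V + U = X) on D(V)={1,2,3,4,5,6} D(U)={1,2,3,5,6} D(X)={1,2,3,4,6}: V {1,2,3,4,5,6}->{1,2,3,4,5}; U {1,2,3,5,6}->{1,2,3,5}; X {1,2,3,4,6}->{2,3,4,6}
Constraint 2 (X < U) on D(X)={2,3,4,6} D(U)={1,2,3,5}: X {2,3,4,6}->{2,3,4}; U {1,2,3,5}->{3,5}
Constraint 3 (V < U) on D(V)={1,2,3,4,5} D(U)={3,5}: V {1,2,3,4,5}->{1,2,3,4}
Constraint 4 (X + V = U) on D(X)={2,3,4} D(V)={1,2,3,4} D(U)={3,5}: V {1,2,3,4}->{1,2,3}
So after all 4 constraints: D(V) = {1,2,3}

Answer: {1,2,3}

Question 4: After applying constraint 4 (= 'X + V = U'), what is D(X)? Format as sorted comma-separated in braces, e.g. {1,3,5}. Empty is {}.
Answer: {2,3,4}

Derivation:
Constraint 1 (V + U = X) on D(V)={1,2,3,4,5,6} D(U)={1,2,3,5,6} D(X)={1,2,3,4,6}: V {1,2,3,4,5,6}->{1,2,3,4,5}; U {1,2,3,5,6}->{1,2,3,5}; X {1,2,3,4,6}->{2,3,4,6}
Constraint 2 (X < U) on D(X)={2,3,4,6} D(U)={1,2,3,5}: X {2,3,4,6}->{2,3,4}; U {1,2,3,5}->{3,5}
Constraint 3 (V < U) on D(V)={1,2,3,4,5} D(U)={3,5}: V {1,2,3,4,5}->{1,2,3,4}
Constraint 4 (X + V = U) on D(X)={2,3,4} D(V)={1,2,3,4} D(U)={3,5}: V {1,2,3,4}->{1,2,3}
So after constraint 4: D(X) = {2,3,4}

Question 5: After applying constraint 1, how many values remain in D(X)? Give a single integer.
Answer: 4

Derivation:
Constraint 1 (V + U = X) on D(V)={1,2,3,4,5,6} D(U)={1,2,3,5,6} D(X)={1,2,3,4,6}: V {1,2,3,4,5,6}->{1,2,3,4,5}; U {1,2,3,5,6}->{1,2,3,5}; X {1,2,3,4,6}->{2,3,4,6}
So after constraint 1: D(X)={2,3,4,6}, size = 4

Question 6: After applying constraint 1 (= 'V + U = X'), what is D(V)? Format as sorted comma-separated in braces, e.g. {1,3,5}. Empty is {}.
Answer: {1,2,3,4,5}

Derivation:
Constraint 1 (V + U = X) on D(V)={1,2,3,4,5,6} D(U)={1,2,3,5,6} D(X)={1,2,3,4,6}: V {1,2,3,4,5,6}->{1,2,3,4,5}; U {1,2,3,5,6}->{1,2,3,5}; X {1,2,3,4,6}->{2,3,4,6}
So after constraint 1: D(V) = {1,2,3,4,5}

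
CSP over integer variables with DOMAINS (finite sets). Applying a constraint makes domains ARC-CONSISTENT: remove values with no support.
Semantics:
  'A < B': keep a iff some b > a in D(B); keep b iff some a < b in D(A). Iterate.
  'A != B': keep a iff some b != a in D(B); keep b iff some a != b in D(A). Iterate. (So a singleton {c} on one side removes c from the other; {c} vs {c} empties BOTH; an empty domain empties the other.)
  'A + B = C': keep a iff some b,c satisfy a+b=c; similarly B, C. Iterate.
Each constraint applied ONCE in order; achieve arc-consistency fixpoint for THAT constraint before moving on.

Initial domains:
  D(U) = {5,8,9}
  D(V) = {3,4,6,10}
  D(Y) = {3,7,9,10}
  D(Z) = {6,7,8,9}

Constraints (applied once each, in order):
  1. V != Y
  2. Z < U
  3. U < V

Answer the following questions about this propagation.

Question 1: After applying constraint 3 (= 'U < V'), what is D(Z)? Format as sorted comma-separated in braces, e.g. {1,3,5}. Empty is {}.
Constraint 1 (V != Y) on D(V)={3,4,6,10} D(Y)={3,7,9,10}: no change
Constraint 2 (Z < U) on D(Z)={6,7,8,9} D(U)={5,8,9}: Z {6,7,8,9}->{6,7,8}; U {5,8,9}->{8,9}
Constraint 3 (U < V) on D(U)={8,9} D(V)={3,4,6,10}: V {3,4,6,10}->{10}
So after constraint 3: D(Z) = {6,7,8}

Answer: {6,7,8}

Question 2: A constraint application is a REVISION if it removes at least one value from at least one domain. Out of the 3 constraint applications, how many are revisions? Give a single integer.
Answer: 2

Derivation:
Constraint 1 (V != Y) on D(V)={3,4,6,10} D(Y)={3,7,9,10}: no change => not a revision
Constraint 2 (Z < U) on D(Z)={6,7,8,9} D(U)={5,8,9}: Z {6,7,8,9}->{6,7,8}; U {5,8,9}->{8,9} => REVISION
Constraint 3 (U < V) on D(U)={8,9} D(V)={3,4,6,10}: V {3,4,6,10}->{10} => REVISION
Total revisions = 2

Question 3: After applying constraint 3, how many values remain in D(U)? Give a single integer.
Answer: 2

Derivation:
Constraint 1 (V != Y) on D(V)={3,4,6,10} D(Y)={3,7,9,10}: no change
Constraint 2 (Z < U) on D(Z)={6,7,8,9} D(U)={5,8,9}: Z {6,7,8,9}->{6,7,8}; U {5,8,9}->{8,9}
Constraint 3 (U < V) on D(U)={8,9} D(V)={3,4,6,10}: V {3,4,6,10}->{10}
So after constraint 3: D(U)={8,9}, size = 2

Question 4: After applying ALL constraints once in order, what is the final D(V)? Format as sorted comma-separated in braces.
Answer: {10}

Derivation:
Constraint 1 (V != Y) on D(V)={3,4,6,10} D(Y)={3,7,9,10}: no change
Constraint 2 (Z < U) on D(Z)={6,7,8,9} D(U)={5,8,9}: Z {6,7,8,9}->{6,7,8}; U {5,8,9}->{8,9}
Constraint 3 (U < V) on D(U)={8,9} D(V)={3,4,6,10}: V {3,4,6,10}->{10}
So after all 3 constraints: D(V) = {10}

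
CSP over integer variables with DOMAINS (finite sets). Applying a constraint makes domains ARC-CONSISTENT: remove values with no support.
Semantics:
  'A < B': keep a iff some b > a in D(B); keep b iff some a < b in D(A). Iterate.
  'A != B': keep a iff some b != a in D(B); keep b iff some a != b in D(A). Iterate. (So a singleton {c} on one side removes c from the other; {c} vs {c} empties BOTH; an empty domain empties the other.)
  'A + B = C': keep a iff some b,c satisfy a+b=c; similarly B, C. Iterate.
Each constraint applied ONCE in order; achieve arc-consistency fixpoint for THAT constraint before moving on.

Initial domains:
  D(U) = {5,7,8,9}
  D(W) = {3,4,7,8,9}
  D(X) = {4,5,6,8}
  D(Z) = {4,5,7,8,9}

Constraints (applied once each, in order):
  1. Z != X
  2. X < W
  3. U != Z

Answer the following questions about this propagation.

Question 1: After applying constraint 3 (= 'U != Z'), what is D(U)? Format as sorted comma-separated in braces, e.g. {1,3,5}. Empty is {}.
Answer: {5,7,8,9}

Derivation:
Constraint 1 (Z != X) on D(Z)={4,5,7,8,9} D(X)={4,5,6,8}: no change
Constraint 2 (X < W) on D(X)={4,5,6,8} D(W)={3,4,7,8,9}: W {3,4,7,8,9}->{7,8,9}
Constraint 3 (U != Z) on D(U)={5,7,8,9} D(Z)={4,5,7,8,9}: no change
So after constraint 3: D(U) = {5,7,8,9}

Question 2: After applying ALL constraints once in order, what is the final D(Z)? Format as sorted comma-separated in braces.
Answer: {4,5,7,8,9}

Derivation:
Constraint 1 (Z != X) on D(Z)={4,5,7,8,9} D(X)={4,5,6,8}: no change
Constraint 2 (X < W) on D(X)={4,5,6,8} D(W)={3,4,7,8,9}: W {3,4,7,8,9}->{7,8,9}
Constraint 3 (U != Z) on D(U)={5,7,8,9} D(Z)={4,5,7,8,9}: no change
So after all 3 constraints: D(Z) = {4,5,7,8,9}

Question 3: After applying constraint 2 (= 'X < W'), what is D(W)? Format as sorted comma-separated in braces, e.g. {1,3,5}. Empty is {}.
Constraint 1 (Z != X) on D(Z)={4,5,7,8,9} D(X)={4,5,6,8}: no change
Constraint 2 (X < W) on D(X)={4,5,6,8} D(W)={3,4,7,8,9}: W {3,4,7,8,9}->{7,8,9}
So after constraint 2: D(W) = {7,8,9}

Answer: {7,8,9}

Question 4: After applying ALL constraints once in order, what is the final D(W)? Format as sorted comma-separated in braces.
Answer: {7,8,9}

Derivation:
Constraint 1 (Z != X) on D(Z)={4,5,7,8,9} D(X)={4,5,6,8}: no change
Constraint 2 (X < W) on D(X)={4,5,6,8} D(W)={3,4,7,8,9}: W {3,4,7,8,9}->{7,8,9}
Constraint 3 (U != Z) on D(U)={5,7,8,9} D(Z)={4,5,7,8,9}: no change
So after all 3 constraints: D(W) = {7,8,9}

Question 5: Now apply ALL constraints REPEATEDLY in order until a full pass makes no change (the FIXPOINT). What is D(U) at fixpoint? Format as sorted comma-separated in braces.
Answer: {5,7,8,9}

Derivation:
pass 0 (initial): D(U)={5,7,8,9}
pass 1: W {3,4,7,8,9}->{7,8,9}
pass 2: no change
Fixpoint after 2 passes: D(U) = {5,7,8,9}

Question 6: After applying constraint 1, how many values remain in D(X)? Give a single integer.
Answer: 4

Derivation:
Constraint 1 (Z != X) on D(Z)={4,5,7,8,9} D(X)={4,5,6,8}: no change
So after constraint 1: D(X)={4,5,6,8}, size = 4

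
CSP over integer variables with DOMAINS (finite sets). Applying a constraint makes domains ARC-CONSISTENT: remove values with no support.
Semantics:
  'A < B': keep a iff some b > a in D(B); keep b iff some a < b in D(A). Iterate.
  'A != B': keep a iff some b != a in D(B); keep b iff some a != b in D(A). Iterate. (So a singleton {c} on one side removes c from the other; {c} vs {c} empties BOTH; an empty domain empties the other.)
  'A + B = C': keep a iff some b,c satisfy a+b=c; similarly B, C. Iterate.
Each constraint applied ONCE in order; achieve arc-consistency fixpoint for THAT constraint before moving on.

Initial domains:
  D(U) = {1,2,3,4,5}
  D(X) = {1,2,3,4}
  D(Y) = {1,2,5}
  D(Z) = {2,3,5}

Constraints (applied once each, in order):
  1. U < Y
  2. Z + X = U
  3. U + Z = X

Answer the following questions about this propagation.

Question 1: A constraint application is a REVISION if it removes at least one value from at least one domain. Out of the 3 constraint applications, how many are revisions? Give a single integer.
Answer: 3

Derivation:
Constraint 1 (U < Y) on D(U)={1,2,3,4,5} D(Y)={1,2,5}: U {1,2,3,4,5}->{1,2,3,4}; Y {1,2,5}->{2,5} => REVISION
Constraint 2 (Z + X = U) on D(Z)={2,3,5} D(X)={1,2,3,4} D(U)={1,2,3,4}: Z {2,3,5}->{2,3}; X {1,2,3,4}->{1,2}; U {1,2,3,4}->{3,4} => REVISION
Constraint 3 (U + Z = X) on D(U)={3,4} D(Z)={2,3} D(X)={1,2}: U {3,4}->{}; Z {2,3}->{}; X {1,2}->{} => REVISION
Total revisions = 3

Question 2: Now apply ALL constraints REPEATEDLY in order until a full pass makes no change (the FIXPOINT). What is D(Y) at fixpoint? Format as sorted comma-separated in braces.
pass 0 (initial): D(Y)={1,2,5}
pass 1: U {1,2,3,4,5}->{}; X {1,2,3,4}->{}; Y {1,2,5}->{2,5}; Z {2,3,5}->{}
pass 2: Y {2,5}->{}
pass 3: no change
Fixpoint after 3 passes: D(Y) = {}

Answer: {}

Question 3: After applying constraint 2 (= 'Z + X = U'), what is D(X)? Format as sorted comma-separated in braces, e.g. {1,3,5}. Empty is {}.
Constraint 1 (U < Y) on D(U)={1,2,3,4,5} D(Y)={1,2,5}: U {1,2,3,4,5}->{1,2,3,4}; Y {1,2,5}->{2,5}
Constraint 2 (Z + X = U) on D(Z)={2,3,5} D(X)={1,2,3,4} D(U)={1,2,3,4}: Z {2,3,5}->{2,3}; X {1,2,3,4}->{1,2}; U {1,2,3,4}->{3,4}
So after constraint 2: D(X) = {1,2}

Answer: {1,2}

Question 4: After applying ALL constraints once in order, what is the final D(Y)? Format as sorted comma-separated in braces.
Constraint 1 (U < Y) on D(U)={1,2,3,4,5} D(Y)={1,2,5}: U {1,2,3,4,5}->{1,2,3,4}; Y {1,2,5}->{2,5}
Constraint 2 (Z + X = U) on D(Z)={2,3,5} D(X)={1,2,3,4} D(U)={1,2,3,4}: Z {2,3,5}->{2,3}; X {1,2,3,4}->{1,2}; U {1,2,3,4}->{3,4}
Constraint 3 (U + Z = X) on D(U)={3,4} D(Z)={2,3} D(X)={1,2}: U {3,4}->{}; Z {2,3}->{}; X {1,2}->{}
So after all 3 constraints: D(Y) = {2,5}

Answer: {2,5}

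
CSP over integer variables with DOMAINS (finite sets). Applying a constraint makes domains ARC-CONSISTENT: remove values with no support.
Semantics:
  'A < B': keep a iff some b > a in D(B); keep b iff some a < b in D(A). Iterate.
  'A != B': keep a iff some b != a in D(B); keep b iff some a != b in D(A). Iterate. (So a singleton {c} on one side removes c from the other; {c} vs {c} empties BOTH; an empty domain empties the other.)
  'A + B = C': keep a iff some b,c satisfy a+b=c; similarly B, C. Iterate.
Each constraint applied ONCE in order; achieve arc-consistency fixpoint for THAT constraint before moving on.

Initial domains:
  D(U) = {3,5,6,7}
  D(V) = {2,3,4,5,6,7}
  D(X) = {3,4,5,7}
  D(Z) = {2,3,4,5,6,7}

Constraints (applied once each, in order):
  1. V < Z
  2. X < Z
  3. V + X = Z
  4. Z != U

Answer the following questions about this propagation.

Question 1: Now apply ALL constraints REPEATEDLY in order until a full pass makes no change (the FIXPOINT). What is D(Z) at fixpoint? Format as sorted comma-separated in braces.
pass 0 (initial): D(Z)={2,3,4,5,6,7}
pass 1: V {2,3,4,5,6,7}->{2,3,4}; X {3,4,5,7}->{3,4,5}; Z {2,3,4,5,6,7}->{5,6,7}
pass 2: no change
Fixpoint after 2 passes: D(Z) = {5,6,7}

Answer: {5,6,7}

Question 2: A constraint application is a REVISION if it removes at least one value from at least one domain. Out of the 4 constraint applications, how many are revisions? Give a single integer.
Constraint 1 (V < Z) on D(V)={2,3,4,5,6,7} D(Z)={2,3,4,5,6,7}: V {2,3,4,5,6,7}->{2,3,4,5,6}; Z {2,3,4,5,6,7}->{3,4,5,6,7} => REVISION
Constraint 2 (X < Z) on D(X)={3,4,5,7} D(Z)={3,4,5,6,7}: X {3,4,5,7}->{3,4,5}; Z {3,4,5,6,7}->{4,5,6,7} => REVISION
Constraint 3 (V + X = Z) on D(V)={2,3,4,5,6} D(X)={3,4,5} D(Z)={4,5,6,7}: V {2,3,4,5,6}->{2,3,4}; Z {4,5,6,7}->{5,6,7} => REVISION
Constraint 4 (Z != U) on D(Z)={5,6,7} D(U)={3,5,6,7}: no change => not a revision
Total revisions = 3

Answer: 3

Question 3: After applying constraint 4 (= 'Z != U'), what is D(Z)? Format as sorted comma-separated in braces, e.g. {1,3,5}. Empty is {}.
Constraint 1 (V < Z) on D(V)={2,3,4,5,6,7} D(Z)={2,3,4,5,6,7}: V {2,3,4,5,6,7}->{2,3,4,5,6}; Z {2,3,4,5,6,7}->{3,4,5,6,7}
Constraint 2 (X < Z) on D(X)={3,4,5,7} D(Z)={3,4,5,6,7}: X {3,4,5,7}->{3,4,5}; Z {3,4,5,6,7}->{4,5,6,7}
Constraint 3 (V + X = Z) on D(V)={2,3,4,5,6} D(X)={3,4,5} D(Z)={4,5,6,7}: V {2,3,4,5,6}->{2,3,4}; Z {4,5,6,7}->{5,6,7}
Constraint 4 (Z != U) on D(Z)={5,6,7} D(U)={3,5,6,7}: no change
So after constraint 4: D(Z) = {5,6,7}

Answer: {5,6,7}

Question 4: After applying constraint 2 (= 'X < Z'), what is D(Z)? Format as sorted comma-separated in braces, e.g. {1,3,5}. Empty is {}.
Constraint 1 (V < Z) on D(V)={2,3,4,5,6,7} D(Z)={2,3,4,5,6,7}: V {2,3,4,5,6,7}->{2,3,4,5,6}; Z {2,3,4,5,6,7}->{3,4,5,6,7}
Constraint 2 (X < Z) on D(X)={3,4,5,7} D(Z)={3,4,5,6,7}: X {3,4,5,7}->{3,4,5}; Z {3,4,5,6,7}->{4,5,6,7}
So after constraint 2: D(Z) = {4,5,6,7}

Answer: {4,5,6,7}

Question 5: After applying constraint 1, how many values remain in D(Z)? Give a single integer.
Constraint 1 (V < Z) on D(V)={2,3,4,5,6,7} D(Z)={2,3,4,5,6,7}: V {2,3,4,5,6,7}->{2,3,4,5,6}; Z {2,3,4,5,6,7}->{3,4,5,6,7}
So after constraint 1: D(Z)={3,4,5,6,7}, size = 5

Answer: 5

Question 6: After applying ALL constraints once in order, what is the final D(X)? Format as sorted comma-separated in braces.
Constraint 1 (V < Z) on D(V)={2,3,4,5,6,7} D(Z)={2,3,4,5,6,7}: V {2,3,4,5,6,7}->{2,3,4,5,6}; Z {2,3,4,5,6,7}->{3,4,5,6,7}
Constraint 2 (X < Z) on D(X)={3,4,5,7} D(Z)={3,4,5,6,7}: X {3,4,5,7}->{3,4,5}; Z {3,4,5,6,7}->{4,5,6,7}
Constraint 3 (V + X = Z) on D(V)={2,3,4,5,6} D(X)={3,4,5} D(Z)={4,5,6,7}: V {2,3,4,5,6}->{2,3,4}; Z {4,5,6,7}->{5,6,7}
Constraint 4 (Z != U) on D(Z)={5,6,7} D(U)={3,5,6,7}: no change
So after all 4 constraints: D(X) = {3,4,5}

Answer: {3,4,5}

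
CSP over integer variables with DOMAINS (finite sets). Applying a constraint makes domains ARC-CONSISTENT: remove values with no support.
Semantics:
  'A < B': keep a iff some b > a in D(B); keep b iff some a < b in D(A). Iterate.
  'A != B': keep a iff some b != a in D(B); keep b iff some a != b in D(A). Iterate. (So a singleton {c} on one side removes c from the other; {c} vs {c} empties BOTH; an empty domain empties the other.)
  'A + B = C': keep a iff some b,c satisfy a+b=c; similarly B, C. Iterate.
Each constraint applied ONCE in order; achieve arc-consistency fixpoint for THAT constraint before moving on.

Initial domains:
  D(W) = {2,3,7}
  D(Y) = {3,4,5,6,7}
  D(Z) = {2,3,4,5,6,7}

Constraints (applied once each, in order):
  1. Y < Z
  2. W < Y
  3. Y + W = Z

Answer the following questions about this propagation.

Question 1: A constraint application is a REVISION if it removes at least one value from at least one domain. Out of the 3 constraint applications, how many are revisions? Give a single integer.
Constraint 1 (Y < Z) on D(Y)={3,4,5,6,7} D(Z)={2,3,4,5,6,7}: Y {3,4,5,6,7}->{3,4,5,6}; Z {2,3,4,5,6,7}->{4,5,6,7} => REVISION
Constraint 2 (W < Y) on D(W)={2,3,7} D(Y)={3,4,5,6}: W {2,3,7}->{2,3} => REVISION
Constraint 3 (Y + W = Z) on D(Y)={3,4,5,6} D(W)={2,3} D(Z)={4,5,6,7}: Y {3,4,5,6}->{3,4,5}; Z {4,5,6,7}->{5,6,7} => REVISION
Total revisions = 3

Answer: 3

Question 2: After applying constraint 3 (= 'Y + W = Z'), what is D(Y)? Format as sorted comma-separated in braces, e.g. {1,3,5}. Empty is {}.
Constraint 1 (Y < Z) on D(Y)={3,4,5,6,7} D(Z)={2,3,4,5,6,7}: Y {3,4,5,6,7}->{3,4,5,6}; Z {2,3,4,5,6,7}->{4,5,6,7}
Constraint 2 (W < Y) on D(W)={2,3,7} D(Y)={3,4,5,6}: W {2,3,7}->{2,3}
Constraint 3 (Y + W = Z) on D(Y)={3,4,5,6} D(W)={2,3} D(Z)={4,5,6,7}: Y {3,4,5,6}->{3,4,5}; Z {4,5,6,7}->{5,6,7}
So after constraint 3: D(Y) = {3,4,5}

Answer: {3,4,5}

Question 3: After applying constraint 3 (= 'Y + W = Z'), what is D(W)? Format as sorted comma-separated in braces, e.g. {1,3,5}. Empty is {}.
Constraint 1 (Y < Z) on D(Y)={3,4,5,6,7} D(Z)={2,3,4,5,6,7}: Y {3,4,5,6,7}->{3,4,5,6}; Z {2,3,4,5,6,7}->{4,5,6,7}
Constraint 2 (W < Y) on D(W)={2,3,7} D(Y)={3,4,5,6}: W {2,3,7}->{2,3}
Constraint 3 (Y + W = Z) on D(Y)={3,4,5,6} D(W)={2,3} D(Z)={4,5,6,7}: Y {3,4,5,6}->{3,4,5}; Z {4,5,6,7}->{5,6,7}
So after constraint 3: D(W) = {2,3}

Answer: {2,3}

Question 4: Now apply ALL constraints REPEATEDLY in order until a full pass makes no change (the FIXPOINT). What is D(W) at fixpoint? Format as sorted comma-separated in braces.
Answer: {2,3}

Derivation:
pass 0 (initial): D(W)={2,3,7}
pass 1: W {2,3,7}->{2,3}; Y {3,4,5,6,7}->{3,4,5}; Z {2,3,4,5,6,7}->{5,6,7}
pass 2: no change
Fixpoint after 2 passes: D(W) = {2,3}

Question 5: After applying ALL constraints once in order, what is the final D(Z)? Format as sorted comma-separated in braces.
Answer: {5,6,7}

Derivation:
Constraint 1 (Y < Z) on D(Y)={3,4,5,6,7} D(Z)={2,3,4,5,6,7}: Y {3,4,5,6,7}->{3,4,5,6}; Z {2,3,4,5,6,7}->{4,5,6,7}
Constraint 2 (W < Y) on D(W)={2,3,7} D(Y)={3,4,5,6}: W {2,3,7}->{2,3}
Constraint 3 (Y + W = Z) on D(Y)={3,4,5,6} D(W)={2,3} D(Z)={4,5,6,7}: Y {3,4,5,6}->{3,4,5}; Z {4,5,6,7}->{5,6,7}
So after all 3 constraints: D(Z) = {5,6,7}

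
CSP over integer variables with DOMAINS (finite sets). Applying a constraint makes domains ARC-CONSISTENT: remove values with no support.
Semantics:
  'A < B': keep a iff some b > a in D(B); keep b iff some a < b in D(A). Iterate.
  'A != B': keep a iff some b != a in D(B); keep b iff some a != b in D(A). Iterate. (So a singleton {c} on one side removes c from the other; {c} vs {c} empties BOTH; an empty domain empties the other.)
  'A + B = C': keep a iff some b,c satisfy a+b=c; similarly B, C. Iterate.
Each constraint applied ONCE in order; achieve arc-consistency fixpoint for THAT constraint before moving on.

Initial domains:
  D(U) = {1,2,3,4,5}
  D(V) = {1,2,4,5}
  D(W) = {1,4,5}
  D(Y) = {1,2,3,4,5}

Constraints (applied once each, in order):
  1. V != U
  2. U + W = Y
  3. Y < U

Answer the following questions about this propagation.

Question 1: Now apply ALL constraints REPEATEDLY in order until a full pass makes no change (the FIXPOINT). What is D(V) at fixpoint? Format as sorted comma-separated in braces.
Answer: {}

Derivation:
pass 0 (initial): D(V)={1,2,4,5}
pass 1: U {1,2,3,4,5}->{3,4}; W {1,4,5}->{1,4}; Y {1,2,3,4,5}->{2,3}
pass 2: U {3,4}->{}; W {1,4}->{}; Y {2,3}->{}
pass 3: V {1,2,4,5}->{}
pass 4: no change
Fixpoint after 4 passes: D(V) = {}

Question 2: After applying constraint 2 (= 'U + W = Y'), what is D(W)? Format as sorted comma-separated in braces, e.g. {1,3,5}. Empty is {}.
Answer: {1,4}

Derivation:
Constraint 1 (V != U) on D(V)={1,2,4,5} D(U)={1,2,3,4,5}: no change
Constraint 2 (U + W = Y) on D(U)={1,2,3,4,5} D(W)={1,4,5} D(Y)={1,2,3,4,5}: U {1,2,3,4,5}->{1,2,3,4}; W {1,4,5}->{1,4}; Y {1,2,3,4,5}->{2,3,4,5}
So after constraint 2: D(W) = {1,4}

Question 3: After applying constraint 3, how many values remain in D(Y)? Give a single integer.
Constraint 1 (V != U) on D(V)={1,2,4,5} D(U)={1,2,3,4,5}: no change
Constraint 2 (U + W = Y) on D(U)={1,2,3,4,5} D(W)={1,4,5} D(Y)={1,2,3,4,5}: U {1,2,3,4,5}->{1,2,3,4}; W {1,4,5}->{1,4}; Y {1,2,3,4,5}->{2,3,4,5}
Constraint 3 (Y < U) on D(Y)={2,3,4,5} D(U)={1,2,3,4}: Y {2,3,4,5}->{2,3}; U {1,2,3,4}->{3,4}
So after constraint 3: D(Y)={2,3}, size = 2

Answer: 2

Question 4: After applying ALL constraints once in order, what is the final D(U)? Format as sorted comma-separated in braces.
Answer: {3,4}

Derivation:
Constraint 1 (V != U) on D(V)={1,2,4,5} D(U)={1,2,3,4,5}: no change
Constraint 2 (U + W = Y) on D(U)={1,2,3,4,5} D(W)={1,4,5} D(Y)={1,2,3,4,5}: U {1,2,3,4,5}->{1,2,3,4}; W {1,4,5}->{1,4}; Y {1,2,3,4,5}->{2,3,4,5}
Constraint 3 (Y < U) on D(Y)={2,3,4,5} D(U)={1,2,3,4}: Y {2,3,4,5}->{2,3}; U {1,2,3,4}->{3,4}
So after all 3 constraints: D(U) = {3,4}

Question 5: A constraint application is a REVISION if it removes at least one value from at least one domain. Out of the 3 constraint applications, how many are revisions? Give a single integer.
Answer: 2

Derivation:
Constraint 1 (V != U) on D(V)={1,2,4,5} D(U)={1,2,3,4,5}: no change => not a revision
Constraint 2 (U + W = Y) on D(U)={1,2,3,4,5} D(W)={1,4,5} D(Y)={1,2,3,4,5}: U {1,2,3,4,5}->{1,2,3,4}; W {1,4,5}->{1,4}; Y {1,2,3,4,5}->{2,3,4,5} => REVISION
Constraint 3 (Y < U) on D(Y)={2,3,4,5} D(U)={1,2,3,4}: Y {2,3,4,5}->{2,3}; U {1,2,3,4}->{3,4} => REVISION
Total revisions = 2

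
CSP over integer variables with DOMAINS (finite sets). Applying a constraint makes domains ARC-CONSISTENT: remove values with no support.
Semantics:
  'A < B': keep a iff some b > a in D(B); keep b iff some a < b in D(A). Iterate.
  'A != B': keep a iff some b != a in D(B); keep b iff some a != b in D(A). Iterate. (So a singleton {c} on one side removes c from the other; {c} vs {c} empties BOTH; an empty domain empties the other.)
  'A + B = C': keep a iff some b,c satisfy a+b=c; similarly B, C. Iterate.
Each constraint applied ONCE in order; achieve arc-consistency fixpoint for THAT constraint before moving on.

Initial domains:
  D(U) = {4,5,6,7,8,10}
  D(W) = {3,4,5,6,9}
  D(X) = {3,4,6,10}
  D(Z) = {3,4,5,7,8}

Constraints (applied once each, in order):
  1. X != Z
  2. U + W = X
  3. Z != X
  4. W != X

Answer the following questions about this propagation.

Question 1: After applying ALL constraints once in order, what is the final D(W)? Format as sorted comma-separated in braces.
Constraint 1 (X != Z) on D(X)={3,4,6,10} D(Z)={3,4,5,7,8}: no change
Constraint 2 (U + W = X) on D(U)={4,5,6,7,8,10} D(W)={3,4,5,6,9} D(X)={3,4,6,10}: U {4,5,6,7,8,10}->{4,5,6,7}; W {3,4,5,6,9}->{3,4,5,6}; X {3,4,6,10}->{10}
Constraint 3 (Z != X) on D(Z)={3,4,5,7,8} D(X)={10}: no change
Constraint 4 (W != X) on D(W)={3,4,5,6} D(X)={10}: no change
So after all 4 constraints: D(W) = {3,4,5,6}

Answer: {3,4,5,6}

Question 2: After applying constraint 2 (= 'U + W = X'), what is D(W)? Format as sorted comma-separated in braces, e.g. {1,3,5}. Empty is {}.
Answer: {3,4,5,6}

Derivation:
Constraint 1 (X != Z) on D(X)={3,4,6,10} D(Z)={3,4,5,7,8}: no change
Constraint 2 (U + W = X) on D(U)={4,5,6,7,8,10} D(W)={3,4,5,6,9} D(X)={3,4,6,10}: U {4,5,6,7,8,10}->{4,5,6,7}; W {3,4,5,6,9}->{3,4,5,6}; X {3,4,6,10}->{10}
So after constraint 2: D(W) = {3,4,5,6}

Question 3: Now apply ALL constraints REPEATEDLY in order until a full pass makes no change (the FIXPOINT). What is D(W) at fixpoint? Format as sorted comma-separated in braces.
pass 0 (initial): D(W)={3,4,5,6,9}
pass 1: U {4,5,6,7,8,10}->{4,5,6,7}; W {3,4,5,6,9}->{3,4,5,6}; X {3,4,6,10}->{10}
pass 2: no change
Fixpoint after 2 passes: D(W) = {3,4,5,6}

Answer: {3,4,5,6}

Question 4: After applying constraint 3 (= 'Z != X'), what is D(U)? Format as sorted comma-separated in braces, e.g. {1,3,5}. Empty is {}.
Constraint 1 (X != Z) on D(X)={3,4,6,10} D(Z)={3,4,5,7,8}: no change
Constraint 2 (U + W = X) on D(U)={4,5,6,7,8,10} D(W)={3,4,5,6,9} D(X)={3,4,6,10}: U {4,5,6,7,8,10}->{4,5,6,7}; W {3,4,5,6,9}->{3,4,5,6}; X {3,4,6,10}->{10}
Constraint 3 (Z != X) on D(Z)={3,4,5,7,8} D(X)={10}: no change
So after constraint 3: D(U) = {4,5,6,7}

Answer: {4,5,6,7}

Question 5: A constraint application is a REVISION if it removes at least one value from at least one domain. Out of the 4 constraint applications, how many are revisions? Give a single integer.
Constraint 1 (X != Z) on D(X)={3,4,6,10} D(Z)={3,4,5,7,8}: no change => not a revision
Constraint 2 (U + W = X) on D(U)={4,5,6,7,8,10} D(W)={3,4,5,6,9} D(X)={3,4,6,10}: U {4,5,6,7,8,10}->{4,5,6,7}; W {3,4,5,6,9}->{3,4,5,6}; X {3,4,6,10}->{10} => REVISION
Constraint 3 (Z != X) on D(Z)={3,4,5,7,8} D(X)={10}: no change => not a revision
Constraint 4 (W != X) on D(W)={3,4,5,6} D(X)={10}: no change => not a revision
Total revisions = 1

Answer: 1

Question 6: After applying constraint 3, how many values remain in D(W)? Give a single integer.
Answer: 4

Derivation:
Constraint 1 (X != Z) on D(X)={3,4,6,10} D(Z)={3,4,5,7,8}: no change
Constraint 2 (U + W = X) on D(U)={4,5,6,7,8,10} D(W)={3,4,5,6,9} D(X)={3,4,6,10}: U {4,5,6,7,8,10}->{4,5,6,7}; W {3,4,5,6,9}->{3,4,5,6}; X {3,4,6,10}->{10}
Constraint 3 (Z != X) on D(Z)={3,4,5,7,8} D(X)={10}: no change
So after constraint 3: D(W)={3,4,5,6}, size = 4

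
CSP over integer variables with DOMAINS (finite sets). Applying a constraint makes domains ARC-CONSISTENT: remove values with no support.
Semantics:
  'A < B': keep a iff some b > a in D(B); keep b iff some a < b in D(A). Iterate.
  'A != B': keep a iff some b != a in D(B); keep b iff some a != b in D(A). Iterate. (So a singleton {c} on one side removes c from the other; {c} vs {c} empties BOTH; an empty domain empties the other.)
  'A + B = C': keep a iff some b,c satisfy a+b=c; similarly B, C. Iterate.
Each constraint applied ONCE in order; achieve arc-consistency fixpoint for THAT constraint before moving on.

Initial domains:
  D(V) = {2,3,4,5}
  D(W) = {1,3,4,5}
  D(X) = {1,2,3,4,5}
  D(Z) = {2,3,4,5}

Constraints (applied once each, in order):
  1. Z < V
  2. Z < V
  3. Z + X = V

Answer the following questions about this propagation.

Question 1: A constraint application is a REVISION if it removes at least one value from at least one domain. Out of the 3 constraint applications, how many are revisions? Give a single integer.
Answer: 2

Derivation:
Constraint 1 (Z < V) on D(Z)={2,3,4,5} D(V)={2,3,4,5}: Z {2,3,4,5}->{2,3,4}; V {2,3,4,5}->{3,4,5} => REVISION
Constraint 2 (Z < V) on D(Z)={2,3,4} D(V)={3,4,5}: no change => not a revision
Constraint 3 (Z + X = V) on D(Z)={2,3,4} D(X)={1,2,3,4,5} D(V)={3,4,5}: X {1,2,3,4,5}->{1,2,3} => REVISION
Total revisions = 2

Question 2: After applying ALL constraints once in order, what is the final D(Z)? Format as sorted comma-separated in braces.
Constraint 1 (Z < V) on D(Z)={2,3,4,5} D(V)={2,3,4,5}: Z {2,3,4,5}->{2,3,4}; V {2,3,4,5}->{3,4,5}
Constraint 2 (Z < V) on D(Z)={2,3,4} D(V)={3,4,5}: no change
Constraint 3 (Z + X = V) on D(Z)={2,3,4} D(X)={1,2,3,4,5} D(V)={3,4,5}: X {1,2,3,4,5}->{1,2,3}
So after all 3 constraints: D(Z) = {2,3,4}

Answer: {2,3,4}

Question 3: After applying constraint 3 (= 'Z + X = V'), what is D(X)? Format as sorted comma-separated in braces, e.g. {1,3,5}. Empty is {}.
Answer: {1,2,3}

Derivation:
Constraint 1 (Z < V) on D(Z)={2,3,4,5} D(V)={2,3,4,5}: Z {2,3,4,5}->{2,3,4}; V {2,3,4,5}->{3,4,5}
Constraint 2 (Z < V) on D(Z)={2,3,4} D(V)={3,4,5}: no change
Constraint 3 (Z + X = V) on D(Z)={2,3,4} D(X)={1,2,3,4,5} D(V)={3,4,5}: X {1,2,3,4,5}->{1,2,3}
So after constraint 3: D(X) = {1,2,3}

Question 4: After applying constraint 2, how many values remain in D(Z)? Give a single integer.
Answer: 3

Derivation:
Constraint 1 (Z < V) on D(Z)={2,3,4,5} D(V)={2,3,4,5}: Z {2,3,4,5}->{2,3,4}; V {2,3,4,5}->{3,4,5}
Constraint 2 (Z < V) on D(Z)={2,3,4} D(V)={3,4,5}: no change
So after constraint 2: D(Z)={2,3,4}, size = 3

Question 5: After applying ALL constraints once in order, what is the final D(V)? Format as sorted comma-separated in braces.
Answer: {3,4,5}

Derivation:
Constraint 1 (Z < V) on D(Z)={2,3,4,5} D(V)={2,3,4,5}: Z {2,3,4,5}->{2,3,4}; V {2,3,4,5}->{3,4,5}
Constraint 2 (Z < V) on D(Z)={2,3,4} D(V)={3,4,5}: no change
Constraint 3 (Z + X = V) on D(Z)={2,3,4} D(X)={1,2,3,4,5} D(V)={3,4,5}: X {1,2,3,4,5}->{1,2,3}
So after all 3 constraints: D(V) = {3,4,5}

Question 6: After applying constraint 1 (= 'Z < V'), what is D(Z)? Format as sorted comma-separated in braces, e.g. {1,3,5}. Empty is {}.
Constraint 1 (Z < V) on D(Z)={2,3,4,5} D(V)={2,3,4,5}: Z {2,3,4,5}->{2,3,4}; V {2,3,4,5}->{3,4,5}
So after constraint 1: D(Z) = {2,3,4}

Answer: {2,3,4}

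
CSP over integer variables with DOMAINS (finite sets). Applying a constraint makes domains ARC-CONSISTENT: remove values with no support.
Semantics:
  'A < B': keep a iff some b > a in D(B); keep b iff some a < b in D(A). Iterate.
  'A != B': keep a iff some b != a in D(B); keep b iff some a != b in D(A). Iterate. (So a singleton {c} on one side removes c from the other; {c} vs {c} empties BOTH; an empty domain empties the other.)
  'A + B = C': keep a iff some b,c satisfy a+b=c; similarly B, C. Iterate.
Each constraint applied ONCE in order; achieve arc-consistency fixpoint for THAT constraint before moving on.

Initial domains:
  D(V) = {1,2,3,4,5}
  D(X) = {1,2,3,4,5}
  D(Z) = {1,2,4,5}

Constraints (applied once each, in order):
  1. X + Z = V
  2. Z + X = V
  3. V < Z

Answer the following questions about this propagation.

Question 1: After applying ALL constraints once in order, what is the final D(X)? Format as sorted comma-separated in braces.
Constraint 1 (X + Z = V) on D(X)={1,2,3,4,5} D(Z)={1,2,4,5} D(V)={1,2,3,4,5}: X {1,2,3,4,5}->{1,2,3,4}; Z {1,2,4,5}->{1,2,4}; V {1,2,3,4,5}->{2,3,4,5}
Constraint 2 (Z + X = V) on D(Z)={1,2,4} D(X)={1,2,3,4} D(V)={2,3,4,5}: no change
Constraint 3 (V < Z) on D(V)={2,3,4,5} D(Z)={1,2,4}: V {2,3,4,5}->{2,3}; Z {1,2,4}->{4}
So after all 3 constraints: D(X) = {1,2,3,4}

Answer: {1,2,3,4}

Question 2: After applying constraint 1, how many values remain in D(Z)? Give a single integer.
Constraint 1 (X + Z = V) on D(X)={1,2,3,4,5} D(Z)={1,2,4,5} D(V)={1,2,3,4,5}: X {1,2,3,4,5}->{1,2,3,4}; Z {1,2,4,5}->{1,2,4}; V {1,2,3,4,5}->{2,3,4,5}
So after constraint 1: D(Z)={1,2,4}, size = 3

Answer: 3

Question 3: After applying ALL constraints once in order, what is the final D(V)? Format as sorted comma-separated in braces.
Answer: {2,3}

Derivation:
Constraint 1 (X + Z = V) on D(X)={1,2,3,4,5} D(Z)={1,2,4,5} D(V)={1,2,3,4,5}: X {1,2,3,4,5}->{1,2,3,4}; Z {1,2,4,5}->{1,2,4}; V {1,2,3,4,5}->{2,3,4,5}
Constraint 2 (Z + X = V) on D(Z)={1,2,4} D(X)={1,2,3,4} D(V)={2,3,4,5}: no change
Constraint 3 (V < Z) on D(V)={2,3,4,5} D(Z)={1,2,4}: V {2,3,4,5}->{2,3}; Z {1,2,4}->{4}
So after all 3 constraints: D(V) = {2,3}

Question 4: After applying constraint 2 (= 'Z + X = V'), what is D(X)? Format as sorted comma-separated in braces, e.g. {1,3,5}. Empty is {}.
Constraint 1 (X + Z = V) on D(X)={1,2,3,4,5} D(Z)={1,2,4,5} D(V)={1,2,3,4,5}: X {1,2,3,4,5}->{1,2,3,4}; Z {1,2,4,5}->{1,2,4}; V {1,2,3,4,5}->{2,3,4,5}
Constraint 2 (Z + X = V) on D(Z)={1,2,4} D(X)={1,2,3,4} D(V)={2,3,4,5}: no change
So after constraint 2: D(X) = {1,2,3,4}

Answer: {1,2,3,4}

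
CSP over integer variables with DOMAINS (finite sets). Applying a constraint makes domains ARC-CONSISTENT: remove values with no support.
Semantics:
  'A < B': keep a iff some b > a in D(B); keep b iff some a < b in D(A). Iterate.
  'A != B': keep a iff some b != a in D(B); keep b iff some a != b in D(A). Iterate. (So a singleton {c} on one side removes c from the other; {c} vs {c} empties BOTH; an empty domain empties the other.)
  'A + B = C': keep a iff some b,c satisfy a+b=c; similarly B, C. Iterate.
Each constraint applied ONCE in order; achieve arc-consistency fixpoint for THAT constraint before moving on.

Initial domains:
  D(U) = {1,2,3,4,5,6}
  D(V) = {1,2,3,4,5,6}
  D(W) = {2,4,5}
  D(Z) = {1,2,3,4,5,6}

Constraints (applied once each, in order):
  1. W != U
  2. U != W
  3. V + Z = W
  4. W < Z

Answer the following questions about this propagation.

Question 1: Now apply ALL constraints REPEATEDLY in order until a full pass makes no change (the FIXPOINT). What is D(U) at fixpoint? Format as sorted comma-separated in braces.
pass 0 (initial): D(U)={1,2,3,4,5,6}
pass 1: V {1,2,3,4,5,6}->{1,2,3,4}; W {2,4,5}->{2}; Z {1,2,3,4,5,6}->{3,4}
pass 2: U {1,2,3,4,5,6}->{1,3,4,5,6}; V {1,2,3,4}->{}; W {2}->{}; Z {3,4}->{}
pass 3: U {1,3,4,5,6}->{}
pass 4: no change
Fixpoint after 4 passes: D(U) = {}

Answer: {}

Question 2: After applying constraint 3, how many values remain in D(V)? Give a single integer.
Constraint 1 (W != U) on D(W)={2,4,5} D(U)={1,2,3,4,5,6}: no change
Constraint 2 (U != W) on D(U)={1,2,3,4,5,6} D(W)={2,4,5}: no change
Constraint 3 (V + Z = W) on D(V)={1,2,3,4,5,6} D(Z)={1,2,3,4,5,6} D(W)={2,4,5}: V {1,2,3,4,5,6}->{1,2,3,4}; Z {1,2,3,4,5,6}->{1,2,3,4}
So after constraint 3: D(V)={1,2,3,4}, size = 4

Answer: 4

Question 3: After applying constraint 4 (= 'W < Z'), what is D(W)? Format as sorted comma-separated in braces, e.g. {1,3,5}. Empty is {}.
Answer: {2}

Derivation:
Constraint 1 (W != U) on D(W)={2,4,5} D(U)={1,2,3,4,5,6}: no change
Constraint 2 (U != W) on D(U)={1,2,3,4,5,6} D(W)={2,4,5}: no change
Constraint 3 (V + Z = W) on D(V)={1,2,3,4,5,6} D(Z)={1,2,3,4,5,6} D(W)={2,4,5}: V {1,2,3,4,5,6}->{1,2,3,4}; Z {1,2,3,4,5,6}->{1,2,3,4}
Constraint 4 (W < Z) on D(W)={2,4,5} D(Z)={1,2,3,4}: W {2,4,5}->{2}; Z {1,2,3,4}->{3,4}
So after constraint 4: D(W) = {2}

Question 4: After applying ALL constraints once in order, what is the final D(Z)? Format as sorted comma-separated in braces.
Constraint 1 (W != U) on D(W)={2,4,5} D(U)={1,2,3,4,5,6}: no change
Constraint 2 (U != W) on D(U)={1,2,3,4,5,6} D(W)={2,4,5}: no change
Constraint 3 (V + Z = W) on D(V)={1,2,3,4,5,6} D(Z)={1,2,3,4,5,6} D(W)={2,4,5}: V {1,2,3,4,5,6}->{1,2,3,4}; Z {1,2,3,4,5,6}->{1,2,3,4}
Constraint 4 (W < Z) on D(W)={2,4,5} D(Z)={1,2,3,4}: W {2,4,5}->{2}; Z {1,2,3,4}->{3,4}
So after all 4 constraints: D(Z) = {3,4}

Answer: {3,4}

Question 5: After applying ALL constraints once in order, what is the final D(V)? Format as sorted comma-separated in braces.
Constraint 1 (W != U) on D(W)={2,4,5} D(U)={1,2,3,4,5,6}: no change
Constraint 2 (U != W) on D(U)={1,2,3,4,5,6} D(W)={2,4,5}: no change
Constraint 3 (V + Z = W) on D(V)={1,2,3,4,5,6} D(Z)={1,2,3,4,5,6} D(W)={2,4,5}: V {1,2,3,4,5,6}->{1,2,3,4}; Z {1,2,3,4,5,6}->{1,2,3,4}
Constraint 4 (W < Z) on D(W)={2,4,5} D(Z)={1,2,3,4}: W {2,4,5}->{2}; Z {1,2,3,4}->{3,4}
So after all 4 constraints: D(V) = {1,2,3,4}

Answer: {1,2,3,4}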